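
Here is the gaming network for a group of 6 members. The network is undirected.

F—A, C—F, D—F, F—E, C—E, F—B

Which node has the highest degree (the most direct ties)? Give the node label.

Degrees — A:1, B:1, C:2, D:1, E:2, F:5.
The maximum is 5, attained only by F.

F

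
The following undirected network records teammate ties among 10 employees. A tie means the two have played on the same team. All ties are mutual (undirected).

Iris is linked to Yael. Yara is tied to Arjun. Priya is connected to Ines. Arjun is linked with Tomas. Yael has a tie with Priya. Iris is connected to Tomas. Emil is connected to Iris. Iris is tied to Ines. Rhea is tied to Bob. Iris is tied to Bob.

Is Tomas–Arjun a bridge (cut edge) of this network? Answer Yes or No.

Without the Tomas–Arjun edge there is no alternate route between Tomas and Arjun, so the network disconnects. It is a bridge.

Yes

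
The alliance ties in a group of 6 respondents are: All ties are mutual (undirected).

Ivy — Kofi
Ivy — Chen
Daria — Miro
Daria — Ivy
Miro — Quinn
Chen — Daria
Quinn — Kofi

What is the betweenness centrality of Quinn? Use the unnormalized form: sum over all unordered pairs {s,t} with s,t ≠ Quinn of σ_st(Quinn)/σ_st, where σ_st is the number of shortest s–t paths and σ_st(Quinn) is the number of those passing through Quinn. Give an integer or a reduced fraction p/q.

1

Pairs whose geodesics pass through Quinn — Miro–Kofi: 1.
All other pairs contribute 0.
Summing the contributions gives betweenness(Quinn) = 1.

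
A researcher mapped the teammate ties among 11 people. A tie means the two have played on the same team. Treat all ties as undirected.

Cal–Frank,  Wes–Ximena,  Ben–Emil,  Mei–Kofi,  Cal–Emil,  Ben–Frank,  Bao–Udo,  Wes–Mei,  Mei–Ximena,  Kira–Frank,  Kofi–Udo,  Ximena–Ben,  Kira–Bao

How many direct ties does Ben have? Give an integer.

Ben is directly tied to Emil, Frank, and Ximena. That is 3 neighbors, so the degree of Ben is 3.

3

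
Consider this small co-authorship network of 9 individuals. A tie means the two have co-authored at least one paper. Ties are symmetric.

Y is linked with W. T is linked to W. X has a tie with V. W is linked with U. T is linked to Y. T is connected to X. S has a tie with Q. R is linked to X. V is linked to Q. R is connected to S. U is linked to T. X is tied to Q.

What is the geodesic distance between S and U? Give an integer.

One shortest route is S – R – X – T – U, which uses 4 edges, and at distance 3 from S we only reach {T}, which does not include U. So d(S,U) = 4.

4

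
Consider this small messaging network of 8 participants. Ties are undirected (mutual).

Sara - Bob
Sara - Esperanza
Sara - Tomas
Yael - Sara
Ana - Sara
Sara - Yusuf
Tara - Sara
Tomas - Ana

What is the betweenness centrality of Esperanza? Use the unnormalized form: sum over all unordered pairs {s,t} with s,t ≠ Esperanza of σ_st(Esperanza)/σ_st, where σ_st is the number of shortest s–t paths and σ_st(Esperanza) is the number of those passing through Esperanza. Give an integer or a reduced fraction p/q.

0

No shortest path between any pair of other nodes passes through Esperanza.
Summing the contributions gives betweenness(Esperanza) = 0.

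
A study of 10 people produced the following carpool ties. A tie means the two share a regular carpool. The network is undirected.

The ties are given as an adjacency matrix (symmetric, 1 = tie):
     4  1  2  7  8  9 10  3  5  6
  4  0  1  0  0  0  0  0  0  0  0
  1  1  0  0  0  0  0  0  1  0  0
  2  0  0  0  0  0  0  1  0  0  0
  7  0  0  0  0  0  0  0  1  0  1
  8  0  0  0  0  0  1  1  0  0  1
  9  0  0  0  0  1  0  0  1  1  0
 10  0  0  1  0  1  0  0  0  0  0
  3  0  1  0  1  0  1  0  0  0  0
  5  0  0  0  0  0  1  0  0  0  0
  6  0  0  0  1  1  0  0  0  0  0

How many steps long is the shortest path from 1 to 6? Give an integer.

One shortest route is 1 – 3 – 7 – 6, which uses 3 edges, and at distance 2 from 1 we only reach {7, 9}, which does not include 6. So d(1,6) = 3.

3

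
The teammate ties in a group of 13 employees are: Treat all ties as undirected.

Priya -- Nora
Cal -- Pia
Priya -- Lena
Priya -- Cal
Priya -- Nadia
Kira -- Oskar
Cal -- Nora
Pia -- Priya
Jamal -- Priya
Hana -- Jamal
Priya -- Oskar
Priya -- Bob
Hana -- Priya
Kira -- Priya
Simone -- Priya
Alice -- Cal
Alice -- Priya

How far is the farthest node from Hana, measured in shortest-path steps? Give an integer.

2

Distances from Hana: Alice:2, Bob:2, Cal:2, Jamal:1, Kira:2, Lena:2, Nadia:2, Nora:2, Oskar:2, Pia:2, Priya:1, Simone:2.
The largest is 2 (to Bob, Oskar, Nora, Pia, Lena, Alice, Nadia, Cal, Kira, and Simone), so the eccentricity of Hana is 2.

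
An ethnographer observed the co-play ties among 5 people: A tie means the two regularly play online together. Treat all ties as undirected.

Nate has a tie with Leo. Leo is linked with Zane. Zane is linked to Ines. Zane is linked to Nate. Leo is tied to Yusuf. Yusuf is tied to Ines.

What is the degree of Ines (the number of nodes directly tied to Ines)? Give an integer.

2

Ines is directly tied to Yusuf and Zane. That is 2 neighbors, so the degree of Ines is 2.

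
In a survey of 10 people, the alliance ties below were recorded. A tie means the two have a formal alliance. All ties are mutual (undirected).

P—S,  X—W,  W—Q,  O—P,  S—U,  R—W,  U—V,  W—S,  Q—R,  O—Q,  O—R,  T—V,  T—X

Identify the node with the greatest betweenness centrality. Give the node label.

W

Unnormalized betweenness of each node: O:2, P:3, Q:3/2, R:3/2, S:12, T:3, U:11/2, V:5/2, W:31/2, X:13/2.
W has the largest value, 31/2, making it the main broker — the node through which the most shortest paths run.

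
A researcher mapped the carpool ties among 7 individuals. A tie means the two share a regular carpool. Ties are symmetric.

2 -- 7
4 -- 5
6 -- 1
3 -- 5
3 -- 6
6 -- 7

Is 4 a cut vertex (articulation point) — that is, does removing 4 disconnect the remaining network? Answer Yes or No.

Even without 4, every remaining node can still reach every other (the residual graph is connected), so 4 is not a cut vertex.

No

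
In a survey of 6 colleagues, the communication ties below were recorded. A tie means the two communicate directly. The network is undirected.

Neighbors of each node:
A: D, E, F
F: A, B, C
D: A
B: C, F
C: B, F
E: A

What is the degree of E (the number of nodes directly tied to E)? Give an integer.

1

E is directly tied to A. That is 1 neighbor, so the degree of E is 1.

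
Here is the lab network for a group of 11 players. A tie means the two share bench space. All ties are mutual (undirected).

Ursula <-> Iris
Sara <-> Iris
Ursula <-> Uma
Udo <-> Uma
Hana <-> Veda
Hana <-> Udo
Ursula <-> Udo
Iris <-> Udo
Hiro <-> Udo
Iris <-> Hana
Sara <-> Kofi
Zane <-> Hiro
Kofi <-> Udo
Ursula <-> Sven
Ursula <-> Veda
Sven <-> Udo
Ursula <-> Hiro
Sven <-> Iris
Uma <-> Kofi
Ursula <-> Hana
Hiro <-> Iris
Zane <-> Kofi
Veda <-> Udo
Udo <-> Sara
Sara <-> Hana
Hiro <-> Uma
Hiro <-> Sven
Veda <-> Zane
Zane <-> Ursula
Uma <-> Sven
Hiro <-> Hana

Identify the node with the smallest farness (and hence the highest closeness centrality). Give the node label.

Udo

Farness (sum of distances to all others) for each node — Hana:14, Hiro:13, Iris:14, Kofi:16, Sara:16, Sven:15, Udo:11, Uma:15, Ursula:12, Veda:16, Zane:16.
The smallest farness is 11, for Udo, so Udo has the highest closeness.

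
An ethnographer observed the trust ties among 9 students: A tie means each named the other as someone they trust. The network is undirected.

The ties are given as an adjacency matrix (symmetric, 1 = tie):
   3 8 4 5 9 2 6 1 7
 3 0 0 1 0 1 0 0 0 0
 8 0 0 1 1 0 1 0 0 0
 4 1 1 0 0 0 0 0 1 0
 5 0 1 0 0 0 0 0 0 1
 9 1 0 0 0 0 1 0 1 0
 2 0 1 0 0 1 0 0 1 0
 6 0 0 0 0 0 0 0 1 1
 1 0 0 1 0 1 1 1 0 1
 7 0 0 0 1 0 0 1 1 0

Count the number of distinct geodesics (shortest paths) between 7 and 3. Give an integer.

The shortest distance is 3. The length-3 paths are: 7–1–4–3; 7–1–9–3.
That gives 2 distinct shortest paths.

2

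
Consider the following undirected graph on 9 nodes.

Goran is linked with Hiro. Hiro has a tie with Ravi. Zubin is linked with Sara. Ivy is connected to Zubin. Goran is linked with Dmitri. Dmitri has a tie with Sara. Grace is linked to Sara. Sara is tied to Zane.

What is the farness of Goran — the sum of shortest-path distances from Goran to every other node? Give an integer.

19

Distances from Goran: Dmitri:1, Grace:3, Hiro:1, Ivy:4, Ravi:2, Sara:2, Zane:3, Zubin:3.
Sum = 1 + 3 + 1 + 4 + 2 + 2 + 3 + 3 = 19.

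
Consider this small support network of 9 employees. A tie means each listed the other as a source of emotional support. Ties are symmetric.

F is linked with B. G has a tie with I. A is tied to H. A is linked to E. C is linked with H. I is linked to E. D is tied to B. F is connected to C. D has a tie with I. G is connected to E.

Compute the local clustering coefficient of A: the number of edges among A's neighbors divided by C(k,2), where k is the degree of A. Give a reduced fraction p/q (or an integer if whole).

A's neighbors: E and H (k = 2).
Possible neighbor pairs: C(2,2) = 1. Edges among them: none → e = 0.
Clustering(A) = 0/1.

0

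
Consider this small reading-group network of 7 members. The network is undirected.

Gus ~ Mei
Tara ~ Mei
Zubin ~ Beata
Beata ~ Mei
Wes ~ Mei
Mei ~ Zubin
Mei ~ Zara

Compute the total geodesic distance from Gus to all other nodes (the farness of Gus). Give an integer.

Distances from Gus: Beata:2, Mei:1, Tara:2, Wes:2, Zara:2, Zubin:2.
Sum = 2 + 1 + 2 + 2 + 2 + 2 = 11.

11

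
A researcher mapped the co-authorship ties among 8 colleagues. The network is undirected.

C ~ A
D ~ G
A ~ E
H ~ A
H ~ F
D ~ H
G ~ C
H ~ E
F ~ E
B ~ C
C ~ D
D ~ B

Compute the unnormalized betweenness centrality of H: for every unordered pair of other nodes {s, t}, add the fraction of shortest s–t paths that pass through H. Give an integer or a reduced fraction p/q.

20/3

Pairs whose geodesics pass through H — D–A: 1/2; D–E: 1; D–F: 1; C–F: 2/3; G–E: 1/2; G–F: 1; B–E: 1/2; B–F: 1; A–F: 1/2.
All other pairs contribute 0.
Summing the contributions gives betweenness(H) = 20/3.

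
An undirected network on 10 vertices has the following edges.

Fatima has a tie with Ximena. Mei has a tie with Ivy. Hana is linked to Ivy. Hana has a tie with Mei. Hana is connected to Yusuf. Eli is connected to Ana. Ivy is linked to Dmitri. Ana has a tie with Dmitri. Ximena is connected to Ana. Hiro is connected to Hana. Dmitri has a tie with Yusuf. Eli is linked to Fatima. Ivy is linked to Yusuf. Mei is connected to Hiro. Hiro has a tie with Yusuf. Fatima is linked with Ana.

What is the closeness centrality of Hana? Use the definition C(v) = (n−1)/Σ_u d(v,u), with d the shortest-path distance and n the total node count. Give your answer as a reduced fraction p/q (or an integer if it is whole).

3/7

Distances from Hana: Ana:3, Dmitri:2, Eli:4, Fatima:4, Hiro:1, Ivy:1, Mei:1, Ximena:4, Yusuf:1. Sum = 21.
n = 10, so closeness = 9/21 = 3/7.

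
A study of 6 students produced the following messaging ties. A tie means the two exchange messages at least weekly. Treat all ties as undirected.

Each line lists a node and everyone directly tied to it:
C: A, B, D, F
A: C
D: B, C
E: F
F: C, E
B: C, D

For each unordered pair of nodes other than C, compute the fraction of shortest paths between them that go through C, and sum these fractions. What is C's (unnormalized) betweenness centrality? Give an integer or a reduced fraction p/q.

8

Pairs whose geodesics pass through C — A–D: 1; A–B: 1; A–E: 1; A–F: 1; D–E: 1; D–F: 1; B–E: 1; B–F: 1.
All other pairs contribute 0.
Summing the contributions gives betweenness(C) = 8.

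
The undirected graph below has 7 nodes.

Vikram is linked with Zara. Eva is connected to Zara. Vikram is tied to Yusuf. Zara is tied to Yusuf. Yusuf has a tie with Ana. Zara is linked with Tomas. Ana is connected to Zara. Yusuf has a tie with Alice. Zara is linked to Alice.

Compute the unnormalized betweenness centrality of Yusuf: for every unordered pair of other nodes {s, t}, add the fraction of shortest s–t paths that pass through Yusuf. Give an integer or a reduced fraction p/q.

Pairs whose geodesics pass through Yusuf — Vikram–Alice: 1/2; Vikram–Ana: 1/2; Alice–Ana: 1/2.
All other pairs contribute 0.
Summing the contributions gives betweenness(Yusuf) = 3/2.

3/2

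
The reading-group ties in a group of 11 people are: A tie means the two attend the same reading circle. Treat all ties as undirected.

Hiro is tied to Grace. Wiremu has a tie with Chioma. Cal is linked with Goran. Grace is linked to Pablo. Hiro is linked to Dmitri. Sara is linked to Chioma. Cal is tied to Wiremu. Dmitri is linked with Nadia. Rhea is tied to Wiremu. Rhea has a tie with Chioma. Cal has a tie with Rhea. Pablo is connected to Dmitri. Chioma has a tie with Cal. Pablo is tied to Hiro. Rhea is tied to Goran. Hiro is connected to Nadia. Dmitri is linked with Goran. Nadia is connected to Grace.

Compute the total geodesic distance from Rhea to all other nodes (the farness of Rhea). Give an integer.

Distances from Rhea: Cal:1, Chioma:1, Dmitri:2, Goran:1, Grace:4, Hiro:3, Nadia:3, Pablo:3, Sara:2, Wiremu:1.
Sum = 1 + 1 + 2 + 1 + 4 + 3 + 3 + 3 + 2 + 1 = 21.

21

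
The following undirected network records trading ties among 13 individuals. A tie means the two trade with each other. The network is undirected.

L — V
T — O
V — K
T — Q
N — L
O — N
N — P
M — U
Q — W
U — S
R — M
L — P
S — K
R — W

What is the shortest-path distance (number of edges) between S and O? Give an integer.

One shortest route is S – K – V – L – N – O, which uses 5 edges, and at distance 4 from S we only reach {N, P, W}, which does not include O. So d(S,O) = 5.

5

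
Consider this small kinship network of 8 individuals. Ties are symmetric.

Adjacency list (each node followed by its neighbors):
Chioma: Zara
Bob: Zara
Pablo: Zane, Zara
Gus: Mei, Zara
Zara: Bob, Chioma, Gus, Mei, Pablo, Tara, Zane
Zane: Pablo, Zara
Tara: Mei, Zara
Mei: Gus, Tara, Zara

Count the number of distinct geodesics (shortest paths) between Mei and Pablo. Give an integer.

1

The shortest distance is 2, and the only length-2 path is Mei–Zara–Pablo. So there is exactly 1 shortest path.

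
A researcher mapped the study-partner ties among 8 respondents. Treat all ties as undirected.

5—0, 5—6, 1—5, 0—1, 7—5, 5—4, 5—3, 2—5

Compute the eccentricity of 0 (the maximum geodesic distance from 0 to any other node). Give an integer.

2

Distances from 0: 1:1, 2:2, 3:2, 4:2, 5:1, 6:2, 7:2.
The largest is 2 (to 3, 4, 2, 7, and 6), so the eccentricity of 0 is 2.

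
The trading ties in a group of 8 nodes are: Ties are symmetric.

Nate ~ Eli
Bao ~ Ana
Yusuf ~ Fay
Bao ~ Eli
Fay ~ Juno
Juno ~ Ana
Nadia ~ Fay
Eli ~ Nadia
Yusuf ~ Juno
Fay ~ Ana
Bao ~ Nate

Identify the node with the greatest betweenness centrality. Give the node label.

Fay

Unnormalized betweenness of each node: Ana:17/3, Bao:14/3, Eli:17/6, Fay:37/6, Juno:4/3, Nadia:10/3, Nate:0, Yusuf:0.
Fay has the largest value, 37/6, making it the main broker — the node through which the most shortest paths run.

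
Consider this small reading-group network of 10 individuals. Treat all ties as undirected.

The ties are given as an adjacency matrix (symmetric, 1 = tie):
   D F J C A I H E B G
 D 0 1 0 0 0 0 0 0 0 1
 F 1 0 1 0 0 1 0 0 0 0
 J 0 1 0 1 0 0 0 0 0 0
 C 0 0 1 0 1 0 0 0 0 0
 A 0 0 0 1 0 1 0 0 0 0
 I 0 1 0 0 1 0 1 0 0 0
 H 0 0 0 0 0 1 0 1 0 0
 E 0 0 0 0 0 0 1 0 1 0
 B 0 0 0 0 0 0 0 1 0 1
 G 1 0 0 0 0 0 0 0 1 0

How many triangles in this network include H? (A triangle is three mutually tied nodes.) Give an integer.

0

H's neighbors are E and I, but none of them are tied to each other, so no triangle contains H.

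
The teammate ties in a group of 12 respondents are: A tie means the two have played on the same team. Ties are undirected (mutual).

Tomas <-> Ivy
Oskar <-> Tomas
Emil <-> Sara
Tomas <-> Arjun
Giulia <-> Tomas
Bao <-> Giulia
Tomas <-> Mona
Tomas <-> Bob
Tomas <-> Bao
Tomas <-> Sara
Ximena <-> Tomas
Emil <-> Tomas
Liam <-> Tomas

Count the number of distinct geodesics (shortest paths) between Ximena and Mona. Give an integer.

1

The shortest distance is 2, and the only length-2 path is Ximena–Tomas–Mona. So there is exactly 1 shortest path.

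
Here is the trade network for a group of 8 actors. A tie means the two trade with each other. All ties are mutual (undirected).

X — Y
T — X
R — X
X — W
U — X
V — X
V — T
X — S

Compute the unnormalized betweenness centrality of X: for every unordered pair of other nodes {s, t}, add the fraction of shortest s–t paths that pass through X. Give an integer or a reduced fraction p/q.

Pairs whose geodesics pass through X — W–V: 1; W–T: 1; W–U: 1; W–S: 1; W–Y: 1; W–R: 1; V–U: 1; V–S: 1; V–Y: 1; V–R: 1; T–U: 1; T–S: 1; T–Y: 1; T–R: 1 … (+6 more pairs).
All other pairs contribute 0.
Summing the contributions gives betweenness(X) = 20.

20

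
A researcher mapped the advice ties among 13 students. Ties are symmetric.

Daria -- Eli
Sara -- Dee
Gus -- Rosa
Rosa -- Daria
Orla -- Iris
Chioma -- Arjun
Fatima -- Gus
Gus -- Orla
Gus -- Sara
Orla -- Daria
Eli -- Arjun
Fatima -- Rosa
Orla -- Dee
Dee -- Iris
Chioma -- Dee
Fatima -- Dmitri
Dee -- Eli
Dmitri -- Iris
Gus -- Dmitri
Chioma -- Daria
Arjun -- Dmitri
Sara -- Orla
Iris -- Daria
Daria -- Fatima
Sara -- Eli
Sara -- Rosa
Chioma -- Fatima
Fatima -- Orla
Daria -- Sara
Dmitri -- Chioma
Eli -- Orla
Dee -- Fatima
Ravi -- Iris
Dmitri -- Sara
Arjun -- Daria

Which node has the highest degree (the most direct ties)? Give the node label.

Degrees — Arjun:4, Chioma:5, Daria:8, Dee:6, Dmitri:6, Eli:5, Fatima:7, Gus:5, Iris:5, Orla:7, Ravi:1, Rosa:4, Sara:7.
The maximum is 8, attained only by Daria.

Daria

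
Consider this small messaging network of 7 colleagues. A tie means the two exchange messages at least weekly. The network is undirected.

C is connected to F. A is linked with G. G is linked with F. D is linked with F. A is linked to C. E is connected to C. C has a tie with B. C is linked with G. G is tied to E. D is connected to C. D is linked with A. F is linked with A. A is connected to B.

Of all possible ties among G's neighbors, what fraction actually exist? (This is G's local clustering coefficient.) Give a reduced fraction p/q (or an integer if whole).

2/3

G's neighbors: A, C, E, and F (k = 4).
Possible neighbor pairs: C(4,2) = 6. Edges among them: A–C, A–F, C–E, C–F → e = 4.
Clustering(G) = 4/6 = 2/3.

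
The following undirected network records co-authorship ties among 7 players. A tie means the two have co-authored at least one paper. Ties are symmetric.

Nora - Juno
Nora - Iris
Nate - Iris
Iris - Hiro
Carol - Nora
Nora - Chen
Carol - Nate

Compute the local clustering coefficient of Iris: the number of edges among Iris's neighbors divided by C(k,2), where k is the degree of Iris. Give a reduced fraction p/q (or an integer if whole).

0

Iris's neighbors: Hiro, Nate, and Nora (k = 3).
Possible neighbor pairs: C(3,2) = 3. Edges among them: none → e = 0.
Clustering(Iris) = 0/3 = 0.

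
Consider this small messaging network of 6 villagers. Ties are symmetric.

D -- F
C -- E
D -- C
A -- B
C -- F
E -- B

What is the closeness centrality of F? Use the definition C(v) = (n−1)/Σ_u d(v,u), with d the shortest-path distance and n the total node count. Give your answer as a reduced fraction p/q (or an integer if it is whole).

Distances from F: A:4, B:3, C:1, D:1, E:2. Sum = 11.
n = 6, so closeness = 5/11.

5/11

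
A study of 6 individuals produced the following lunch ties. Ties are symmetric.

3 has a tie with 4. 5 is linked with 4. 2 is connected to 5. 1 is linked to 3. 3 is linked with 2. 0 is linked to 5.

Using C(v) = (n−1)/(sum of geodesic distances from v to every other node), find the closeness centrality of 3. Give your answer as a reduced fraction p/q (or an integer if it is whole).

5/8

Distances from 3: 0:3, 1:1, 2:1, 4:1, 5:2. Sum = 8.
n = 6, so closeness = 5/8.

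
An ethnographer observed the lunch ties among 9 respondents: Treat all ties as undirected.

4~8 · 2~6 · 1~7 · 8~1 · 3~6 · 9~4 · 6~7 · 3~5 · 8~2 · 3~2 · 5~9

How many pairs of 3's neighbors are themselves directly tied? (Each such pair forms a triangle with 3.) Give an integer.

3's neighbors: 2, 5, and 6.
Neighbor pairs that are themselves tied: 3–2–6. Each forms one triangle with 3, for 1 in total.

1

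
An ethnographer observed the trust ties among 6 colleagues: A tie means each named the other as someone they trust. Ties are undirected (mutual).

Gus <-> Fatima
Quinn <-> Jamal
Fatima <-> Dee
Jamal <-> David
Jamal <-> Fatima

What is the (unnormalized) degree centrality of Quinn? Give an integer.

Quinn is directly tied to Jamal. That is 1 neighbor, so the degree of Quinn is 1.

1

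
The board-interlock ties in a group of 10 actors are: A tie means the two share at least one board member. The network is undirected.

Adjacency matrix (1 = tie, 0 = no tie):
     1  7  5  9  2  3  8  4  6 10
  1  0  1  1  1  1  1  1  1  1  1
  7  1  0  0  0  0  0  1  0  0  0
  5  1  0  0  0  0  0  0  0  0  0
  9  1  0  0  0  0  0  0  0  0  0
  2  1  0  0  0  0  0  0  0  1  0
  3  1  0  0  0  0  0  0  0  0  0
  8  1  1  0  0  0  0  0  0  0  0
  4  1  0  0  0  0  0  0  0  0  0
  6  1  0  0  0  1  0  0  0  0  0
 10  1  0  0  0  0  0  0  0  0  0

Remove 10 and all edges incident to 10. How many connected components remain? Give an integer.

1

10's neighbors (1) remain reachable from one another through other ties, so the rest of the network stays in one piece.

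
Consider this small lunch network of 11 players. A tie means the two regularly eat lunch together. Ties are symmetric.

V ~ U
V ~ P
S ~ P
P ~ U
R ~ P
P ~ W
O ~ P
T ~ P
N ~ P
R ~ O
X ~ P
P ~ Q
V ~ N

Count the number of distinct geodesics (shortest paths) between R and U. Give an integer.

The shortest distance is 2, and the only length-2 path is R–P–U. So there is exactly 1 shortest path.

1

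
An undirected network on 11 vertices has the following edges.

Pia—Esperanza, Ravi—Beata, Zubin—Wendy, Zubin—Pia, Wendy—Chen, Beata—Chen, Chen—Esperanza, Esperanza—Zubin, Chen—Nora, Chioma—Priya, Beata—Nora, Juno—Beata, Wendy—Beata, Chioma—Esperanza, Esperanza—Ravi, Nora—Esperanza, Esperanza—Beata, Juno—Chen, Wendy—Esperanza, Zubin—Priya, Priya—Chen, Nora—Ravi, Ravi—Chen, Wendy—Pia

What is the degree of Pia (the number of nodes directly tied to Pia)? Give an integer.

3

Pia is directly tied to Esperanza, Wendy, and Zubin. That is 3 neighbors, so the degree of Pia is 3.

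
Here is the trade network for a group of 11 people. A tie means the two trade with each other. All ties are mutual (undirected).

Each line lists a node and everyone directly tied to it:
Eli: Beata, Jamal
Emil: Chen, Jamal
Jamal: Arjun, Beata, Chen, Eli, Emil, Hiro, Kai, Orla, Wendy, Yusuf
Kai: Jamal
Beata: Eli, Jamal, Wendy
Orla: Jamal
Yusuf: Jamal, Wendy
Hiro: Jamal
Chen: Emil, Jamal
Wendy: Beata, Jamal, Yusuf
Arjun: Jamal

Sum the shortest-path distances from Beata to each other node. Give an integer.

Distances from Beata: Arjun:2, Chen:2, Eli:1, Emil:2, Hiro:2, Jamal:1, Kai:2, Orla:2, Wendy:1, Yusuf:2.
Sum = 2 + 2 + 1 + 2 + 2 + 1 + 2 + 2 + 1 + 2 = 17.

17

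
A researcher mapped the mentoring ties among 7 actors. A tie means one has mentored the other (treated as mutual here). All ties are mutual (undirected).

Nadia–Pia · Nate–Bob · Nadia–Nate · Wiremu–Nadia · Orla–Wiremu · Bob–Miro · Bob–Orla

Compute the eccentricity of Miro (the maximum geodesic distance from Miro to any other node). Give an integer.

4

Distances from Miro: Bob:1, Nadia:3, Nate:2, Orla:2, Pia:4, Wiremu:3.
The largest is 4 (to Pia), so the eccentricity of Miro is 4.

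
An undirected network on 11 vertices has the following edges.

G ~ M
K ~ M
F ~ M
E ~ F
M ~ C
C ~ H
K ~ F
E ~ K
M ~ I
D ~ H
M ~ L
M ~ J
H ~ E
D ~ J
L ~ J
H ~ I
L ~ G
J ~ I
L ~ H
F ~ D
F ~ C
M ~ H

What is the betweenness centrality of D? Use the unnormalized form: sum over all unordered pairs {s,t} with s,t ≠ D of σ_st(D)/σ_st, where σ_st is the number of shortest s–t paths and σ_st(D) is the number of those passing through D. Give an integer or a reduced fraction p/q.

9/7

Pairs whose geodesics pass through D — J–F: 1/2; J–E: 2/7; J–H: 1/4; F–H: 1/4.
All other pairs contribute 0.
Summing the contributions gives betweenness(D) = 9/7.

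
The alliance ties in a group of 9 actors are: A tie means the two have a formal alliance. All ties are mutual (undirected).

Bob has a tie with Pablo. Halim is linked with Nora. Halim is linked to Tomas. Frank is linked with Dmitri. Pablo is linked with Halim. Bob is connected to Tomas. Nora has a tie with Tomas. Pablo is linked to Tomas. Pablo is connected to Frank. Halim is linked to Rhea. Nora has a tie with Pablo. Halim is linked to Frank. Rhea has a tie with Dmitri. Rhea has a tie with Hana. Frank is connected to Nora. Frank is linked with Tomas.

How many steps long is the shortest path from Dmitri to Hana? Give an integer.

One shortest route is Dmitri – Rhea – Hana, which uses 2 edges, and Dmitri and Hana are not directly tied, so nothing shorter exists. So d(Dmitri,Hana) = 2.

2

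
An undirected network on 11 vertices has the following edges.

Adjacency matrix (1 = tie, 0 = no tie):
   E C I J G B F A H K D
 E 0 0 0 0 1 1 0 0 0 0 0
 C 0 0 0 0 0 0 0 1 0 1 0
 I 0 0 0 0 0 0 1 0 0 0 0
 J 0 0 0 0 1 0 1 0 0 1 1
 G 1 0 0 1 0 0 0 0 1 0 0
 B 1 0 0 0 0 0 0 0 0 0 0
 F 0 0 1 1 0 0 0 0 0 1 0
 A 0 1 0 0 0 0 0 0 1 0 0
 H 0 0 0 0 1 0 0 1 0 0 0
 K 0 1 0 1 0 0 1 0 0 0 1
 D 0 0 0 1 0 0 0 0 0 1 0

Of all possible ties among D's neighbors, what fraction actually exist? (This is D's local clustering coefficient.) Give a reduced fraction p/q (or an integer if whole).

1

D's neighbors: J and K (k = 2).
Possible neighbor pairs: C(2,2) = 1. Edges among them: J–K → e = 1.
Clustering(D) = 1/1.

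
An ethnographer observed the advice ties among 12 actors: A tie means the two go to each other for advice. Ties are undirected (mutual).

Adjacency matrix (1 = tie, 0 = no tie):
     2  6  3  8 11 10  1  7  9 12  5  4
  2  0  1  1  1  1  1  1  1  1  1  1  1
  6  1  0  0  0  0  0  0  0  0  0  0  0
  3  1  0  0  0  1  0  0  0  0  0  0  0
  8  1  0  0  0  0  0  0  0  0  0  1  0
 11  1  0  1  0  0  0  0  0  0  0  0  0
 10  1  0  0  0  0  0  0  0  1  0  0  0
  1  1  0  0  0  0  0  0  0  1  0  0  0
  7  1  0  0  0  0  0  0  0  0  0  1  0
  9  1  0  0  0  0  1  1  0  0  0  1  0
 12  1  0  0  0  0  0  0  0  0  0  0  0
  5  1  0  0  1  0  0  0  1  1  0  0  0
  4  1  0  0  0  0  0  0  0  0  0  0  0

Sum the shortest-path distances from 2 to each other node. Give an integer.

Distances from 2: 1:1, 3:1, 4:1, 5:1, 6:1, 7:1, 8:1, 9:1, 10:1, 11:1, 12:1.
Sum = 1 + 1 + 1 + 1 + 1 + 1 + 1 + 1 + 1 + 1 + 1 = 11.

11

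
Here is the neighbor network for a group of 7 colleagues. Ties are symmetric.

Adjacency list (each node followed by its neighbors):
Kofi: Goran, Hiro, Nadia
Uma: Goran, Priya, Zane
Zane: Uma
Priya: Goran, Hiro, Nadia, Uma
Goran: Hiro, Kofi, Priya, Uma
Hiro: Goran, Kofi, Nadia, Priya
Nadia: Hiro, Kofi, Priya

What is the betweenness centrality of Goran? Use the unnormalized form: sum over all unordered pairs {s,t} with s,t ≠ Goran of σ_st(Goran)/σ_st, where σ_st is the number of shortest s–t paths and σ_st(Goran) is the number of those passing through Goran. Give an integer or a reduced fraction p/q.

10/3

Pairs whose geodesics pass through Goran — Hiro–Uma: 1/2; Hiro–Zane: 1/2; Kofi–Priya: 1/3; Kofi–Uma: 1; Kofi–Zane: 1.
All other pairs contribute 0.
Summing the contributions gives betweenness(Goran) = 10/3.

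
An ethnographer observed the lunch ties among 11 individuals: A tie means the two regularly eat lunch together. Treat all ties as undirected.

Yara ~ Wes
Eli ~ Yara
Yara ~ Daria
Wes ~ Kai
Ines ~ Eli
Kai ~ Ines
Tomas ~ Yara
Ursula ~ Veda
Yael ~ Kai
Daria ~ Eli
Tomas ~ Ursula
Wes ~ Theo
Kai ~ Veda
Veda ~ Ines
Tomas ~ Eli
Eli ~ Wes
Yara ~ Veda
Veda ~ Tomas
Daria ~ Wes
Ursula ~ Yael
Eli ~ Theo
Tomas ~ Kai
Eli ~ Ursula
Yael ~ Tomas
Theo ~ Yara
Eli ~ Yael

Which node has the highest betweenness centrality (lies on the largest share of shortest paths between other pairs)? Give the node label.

Unnormalized betweenness of each node: Daria:0, Eli:37/3, Ines:1/2, Kai:3, Theo:0, Tomas:7/3, Ursula:7/12, Veda:7/3, Wes:35/12, Yael:7/12, Yara:53/12.
Eli has the largest value, 37/3, making it the main broker — the node through which the most shortest paths run.

Eli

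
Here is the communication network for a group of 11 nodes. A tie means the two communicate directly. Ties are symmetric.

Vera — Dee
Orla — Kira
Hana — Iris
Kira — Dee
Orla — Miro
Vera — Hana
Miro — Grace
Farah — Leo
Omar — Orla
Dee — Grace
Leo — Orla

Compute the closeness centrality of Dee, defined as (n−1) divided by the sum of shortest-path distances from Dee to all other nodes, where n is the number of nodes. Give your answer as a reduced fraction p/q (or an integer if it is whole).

Distances from Dee: Farah:4, Grace:1, Hana:2, Iris:3, Kira:1, Leo:3, Miro:2, Omar:3, Orla:2, Vera:1. Sum = 22.
n = 11, so closeness = 10/22 = 5/11.

5/11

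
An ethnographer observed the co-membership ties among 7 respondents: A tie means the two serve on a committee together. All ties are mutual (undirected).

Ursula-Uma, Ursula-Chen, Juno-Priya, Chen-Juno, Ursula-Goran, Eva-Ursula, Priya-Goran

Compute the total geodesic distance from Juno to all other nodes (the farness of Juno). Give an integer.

Distances from Juno: Chen:1, Eva:3, Goran:2, Priya:1, Uma:3, Ursula:2.
Sum = 1 + 3 + 2 + 1 + 3 + 2 = 12.

12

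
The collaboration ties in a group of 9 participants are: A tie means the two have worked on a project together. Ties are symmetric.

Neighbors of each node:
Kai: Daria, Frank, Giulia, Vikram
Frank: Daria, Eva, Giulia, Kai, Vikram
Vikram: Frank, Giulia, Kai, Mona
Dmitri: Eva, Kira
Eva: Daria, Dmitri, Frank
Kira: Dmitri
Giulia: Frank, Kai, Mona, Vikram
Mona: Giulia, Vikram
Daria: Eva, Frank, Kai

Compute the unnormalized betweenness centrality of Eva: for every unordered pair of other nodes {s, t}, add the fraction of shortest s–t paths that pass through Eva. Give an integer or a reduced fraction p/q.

12

Pairs whose geodesics pass through Eva — Frank–Dmitri: 1; Frank–Kira: 1; Kai–Dmitri: 2/2; Kai–Kira: 2/2; Daria–Dmitri: 1; Daria–Kira: 1; Dmitri–Mona: 2/2; Dmitri–Giulia: 1; Dmitri–Vikram: 1; Mona–Kira: 2/2; Kira–Giulia: 1; Kira–Vikram: 1.
All other pairs contribute 0.
Summing the contributions gives betweenness(Eva) = 12.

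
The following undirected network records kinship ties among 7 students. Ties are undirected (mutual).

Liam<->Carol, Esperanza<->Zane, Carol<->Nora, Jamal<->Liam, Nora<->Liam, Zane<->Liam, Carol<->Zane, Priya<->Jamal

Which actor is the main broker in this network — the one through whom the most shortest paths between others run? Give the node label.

Unnormalized betweenness of each node: Carol:1, Esperanza:0, Jamal:5, Liam:9, Nora:0, Priya:0, Zane:5.
Liam has the largest value, 9, making it the main broker — the node through which the most shortest paths run.

Liam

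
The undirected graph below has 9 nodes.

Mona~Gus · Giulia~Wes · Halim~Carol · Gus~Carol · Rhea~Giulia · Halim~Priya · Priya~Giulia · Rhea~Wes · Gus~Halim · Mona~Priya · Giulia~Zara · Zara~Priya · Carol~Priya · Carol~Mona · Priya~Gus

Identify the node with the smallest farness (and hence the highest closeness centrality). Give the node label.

Farness (sum of distances to all others) for each node — Carol:14, Giulia:12, Gus:14, Halim:15, Mona:15, Priya:10, Rhea:18, Wes:18, Zara:14.
The smallest farness is 10, for Priya, so Priya has the highest closeness.

Priya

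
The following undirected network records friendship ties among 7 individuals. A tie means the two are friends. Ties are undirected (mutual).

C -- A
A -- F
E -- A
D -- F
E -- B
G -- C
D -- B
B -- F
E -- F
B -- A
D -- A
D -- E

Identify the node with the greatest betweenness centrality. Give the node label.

A

Unnormalized betweenness of each node: A:8, B:0, C:5, D:0, E:0, F:0, G:0.
A has the largest value, 8, making it the main broker — the node through which the most shortest paths run.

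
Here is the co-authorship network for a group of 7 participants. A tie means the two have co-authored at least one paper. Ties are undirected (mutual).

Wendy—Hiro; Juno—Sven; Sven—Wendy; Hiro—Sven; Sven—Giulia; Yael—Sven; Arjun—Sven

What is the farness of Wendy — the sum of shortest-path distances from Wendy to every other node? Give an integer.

Distances from Wendy: Arjun:2, Giulia:2, Hiro:1, Juno:2, Sven:1, Yael:2.
Sum = 2 + 2 + 1 + 2 + 1 + 2 = 10.

10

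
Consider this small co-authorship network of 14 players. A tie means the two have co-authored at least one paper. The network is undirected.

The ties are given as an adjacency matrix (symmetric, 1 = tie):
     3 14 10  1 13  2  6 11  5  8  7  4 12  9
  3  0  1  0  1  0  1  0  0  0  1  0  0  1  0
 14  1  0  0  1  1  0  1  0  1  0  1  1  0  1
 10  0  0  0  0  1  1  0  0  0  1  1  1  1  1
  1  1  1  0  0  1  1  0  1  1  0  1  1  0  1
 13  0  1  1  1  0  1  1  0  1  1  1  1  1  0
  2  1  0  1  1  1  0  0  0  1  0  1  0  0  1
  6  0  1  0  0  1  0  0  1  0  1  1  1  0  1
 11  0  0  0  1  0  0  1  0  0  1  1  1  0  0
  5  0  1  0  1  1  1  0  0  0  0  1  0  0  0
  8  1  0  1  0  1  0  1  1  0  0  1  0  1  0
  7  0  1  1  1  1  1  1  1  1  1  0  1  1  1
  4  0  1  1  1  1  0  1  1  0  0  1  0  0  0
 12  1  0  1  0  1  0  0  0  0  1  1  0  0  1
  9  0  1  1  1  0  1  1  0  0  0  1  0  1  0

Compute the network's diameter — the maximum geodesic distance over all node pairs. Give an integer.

2

Eccentricity of each node (its greatest distance to any other): 1:2, 2:2, 3:2, 4:2, 5:2, 6:2, 7:2, 8:2, 9:2, 10:2, 11:2, 12:2, 13:2, 14:2.
The maximum eccentricity is 2, realized for instance by the pair 3–10 via 3 – 2 – 10. So the diameter is 2.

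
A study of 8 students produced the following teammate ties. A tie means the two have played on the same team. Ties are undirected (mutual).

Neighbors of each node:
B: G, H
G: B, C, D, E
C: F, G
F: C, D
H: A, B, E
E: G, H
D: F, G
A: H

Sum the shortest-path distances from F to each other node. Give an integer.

19

Distances from F: A:5, B:3, C:1, D:1, E:3, G:2, H:4.
Sum = 5 + 3 + 1 + 1 + 3 + 2 + 4 = 19.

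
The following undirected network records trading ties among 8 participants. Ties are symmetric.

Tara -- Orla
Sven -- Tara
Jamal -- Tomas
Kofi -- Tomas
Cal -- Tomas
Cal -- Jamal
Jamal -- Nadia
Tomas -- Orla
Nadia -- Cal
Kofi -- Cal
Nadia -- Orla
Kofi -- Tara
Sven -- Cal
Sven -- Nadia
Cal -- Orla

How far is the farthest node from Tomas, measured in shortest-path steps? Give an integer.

2

Distances from Tomas: Cal:1, Jamal:1, Kofi:1, Nadia:2, Orla:1, Sven:2, Tara:2.
The largest is 2 (to Tara, Nadia, and Sven), so the eccentricity of Tomas is 2.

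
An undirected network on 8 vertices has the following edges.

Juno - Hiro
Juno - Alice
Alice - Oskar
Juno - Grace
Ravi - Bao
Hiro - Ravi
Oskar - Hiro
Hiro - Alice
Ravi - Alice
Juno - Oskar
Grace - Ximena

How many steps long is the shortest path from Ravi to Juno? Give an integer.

2

One shortest route is Ravi – Hiro – Juno, which uses 2 edges, and Ravi and Juno are not directly tied, so nothing shorter exists. So d(Ravi,Juno) = 2.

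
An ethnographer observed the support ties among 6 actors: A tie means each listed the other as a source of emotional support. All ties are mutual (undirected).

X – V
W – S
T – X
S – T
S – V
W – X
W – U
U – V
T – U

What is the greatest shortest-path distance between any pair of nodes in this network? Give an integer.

Eccentricity of each node (its greatest distance to any other): S:2, T:2, U:2, V:2, W:2, X:2.
The maximum eccentricity is 2, realized for instance by the pair V–T via V – S – T. So the diameter is 2.

2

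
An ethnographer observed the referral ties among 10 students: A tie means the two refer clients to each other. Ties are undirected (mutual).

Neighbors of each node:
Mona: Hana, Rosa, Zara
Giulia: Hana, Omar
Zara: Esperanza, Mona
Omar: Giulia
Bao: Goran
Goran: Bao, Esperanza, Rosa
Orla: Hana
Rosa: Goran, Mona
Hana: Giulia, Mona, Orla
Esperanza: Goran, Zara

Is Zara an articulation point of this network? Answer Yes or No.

Even without Zara, every remaining node can still reach every other (the residual graph is connected), so Zara is not a cut vertex.

No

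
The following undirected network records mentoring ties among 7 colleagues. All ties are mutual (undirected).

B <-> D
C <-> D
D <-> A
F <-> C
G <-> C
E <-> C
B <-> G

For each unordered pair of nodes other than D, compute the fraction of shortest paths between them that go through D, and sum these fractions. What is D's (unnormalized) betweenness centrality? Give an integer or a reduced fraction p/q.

Pairs whose geodesics pass through D — A–C: 1; A–E: 1; A–G: 2/2; A–B: 1; A–F: 1; C–B: 1/2; E–B: 1/2; B–F: 1/2.
All other pairs contribute 0.
Summing the contributions gives betweenness(D) = 13/2.

13/2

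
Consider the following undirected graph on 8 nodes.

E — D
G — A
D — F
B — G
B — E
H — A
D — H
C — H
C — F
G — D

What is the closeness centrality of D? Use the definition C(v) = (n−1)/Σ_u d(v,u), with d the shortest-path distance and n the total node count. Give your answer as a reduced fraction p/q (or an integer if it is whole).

7/10

Distances from D: A:2, B:2, C:2, E:1, F:1, G:1, H:1. Sum = 10.
n = 8, so closeness = 7/10.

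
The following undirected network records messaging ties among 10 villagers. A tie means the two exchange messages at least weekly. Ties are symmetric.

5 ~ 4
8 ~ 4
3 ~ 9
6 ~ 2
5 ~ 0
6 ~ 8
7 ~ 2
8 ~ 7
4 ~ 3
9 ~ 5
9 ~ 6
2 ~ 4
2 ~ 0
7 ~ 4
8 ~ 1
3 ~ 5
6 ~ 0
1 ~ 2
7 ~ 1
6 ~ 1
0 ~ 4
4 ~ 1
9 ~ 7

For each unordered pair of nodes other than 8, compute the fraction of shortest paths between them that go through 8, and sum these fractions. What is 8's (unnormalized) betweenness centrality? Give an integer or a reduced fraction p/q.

Pairs whose geodesics pass through 8 — 7–6: 1/4; 4–6: 1/4.
All other pairs contribute 0.
Summing the contributions gives betweenness(8) = 1/2.

1/2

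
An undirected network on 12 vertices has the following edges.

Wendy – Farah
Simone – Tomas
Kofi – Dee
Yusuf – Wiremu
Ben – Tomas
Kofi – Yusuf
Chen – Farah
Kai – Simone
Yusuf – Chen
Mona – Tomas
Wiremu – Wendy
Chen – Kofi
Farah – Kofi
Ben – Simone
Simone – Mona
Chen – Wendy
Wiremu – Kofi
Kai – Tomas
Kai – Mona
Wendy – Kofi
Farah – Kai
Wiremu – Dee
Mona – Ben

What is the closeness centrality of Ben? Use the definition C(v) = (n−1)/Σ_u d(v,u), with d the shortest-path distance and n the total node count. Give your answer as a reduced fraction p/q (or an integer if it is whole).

Distances from Ben: Chen:4, Dee:5, Farah:3, Kai:2, Kofi:4, Mona:1, Simone:1, Tomas:1, Wendy:4, Wiremu:5, Yusuf:5. Sum = 35.
n = 12, so closeness = 11/35.

11/35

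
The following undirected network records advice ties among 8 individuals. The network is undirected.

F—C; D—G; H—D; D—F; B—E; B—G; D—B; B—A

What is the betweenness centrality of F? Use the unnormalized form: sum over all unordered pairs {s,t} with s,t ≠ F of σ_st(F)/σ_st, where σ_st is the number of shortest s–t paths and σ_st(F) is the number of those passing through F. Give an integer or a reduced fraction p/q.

6

Pairs whose geodesics pass through F — E–C: 1; A–C: 1; H–C: 1; B–C: 1; C–D: 1; C–G: 1.
All other pairs contribute 0.
Summing the contributions gives betweenness(F) = 6.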